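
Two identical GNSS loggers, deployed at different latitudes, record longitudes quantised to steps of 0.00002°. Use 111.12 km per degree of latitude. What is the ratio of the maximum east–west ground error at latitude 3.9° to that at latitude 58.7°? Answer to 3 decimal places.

With a 0.00002° grid the true value lies within half a step, ±0.00002°/2 = ±1e-05°, of the stored one.
At 3.9°: 1e-05° × 111120 × cos 3.9° = 1e-05 × 111120 × 0.9977 ≈ 1.1086 m.
Error at 58.7° = 1e-05° × 111120 × cos 58.7° ≈ 1.1112 × 0.5195 = 0.57729 m.
Ratio: 1.1086 / 0.57729 = cos 3.9° / cos 58.7° ≈ 1.9204.

1.920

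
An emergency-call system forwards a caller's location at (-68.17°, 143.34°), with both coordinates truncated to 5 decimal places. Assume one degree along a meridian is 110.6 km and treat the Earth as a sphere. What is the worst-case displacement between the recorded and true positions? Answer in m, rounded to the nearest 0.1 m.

1.2 m

Truncating at 5 decimal places can drop up to a full unit in the last place, so each coordinate may be off by as much as 1e-05°.
Latitude error → 1e-05 × 110600 = 1.106 m along the meridian.
E–W at 68.17°: 1e-05° × 110600 × cos 68.17° = 1e-05 × 110600 × 0.3719 ≈ 0.41127 m.
Worst case both components are at the extreme and orthogonal: √(1.106² + 0.41127²) ≈ 1.17999 m.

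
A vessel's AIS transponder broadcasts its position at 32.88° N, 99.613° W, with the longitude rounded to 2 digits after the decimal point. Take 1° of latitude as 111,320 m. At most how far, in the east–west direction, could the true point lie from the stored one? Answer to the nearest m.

Rounding to 2 decimal places leaves the longitude within ±0.005° of the true value.
Parallels shrink by cos φ, so at 32.88° a degree of longitude is 111320 × 0.8398 ≈ 93487.6 m.
Maximum E–W displacement: 0.005 × 93487.6 = 467.438 m.

467 m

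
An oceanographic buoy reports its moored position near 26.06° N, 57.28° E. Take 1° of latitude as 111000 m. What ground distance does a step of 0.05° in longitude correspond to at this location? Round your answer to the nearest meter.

4986 meters

0.05° of longitude at 26.06° is 0.05 × 111000 × cos 26.06° ≈ 0.05 × 99715.1 = 4985.76 m.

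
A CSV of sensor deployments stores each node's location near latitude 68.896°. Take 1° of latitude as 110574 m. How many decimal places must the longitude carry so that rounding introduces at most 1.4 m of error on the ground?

At 68.896° one degree of longitude covers 110574 × cos 68.896° ≈ 110574 × 0.3601 ≈ 39813.5 m.
Rounding to N decimal places gives at most 0.5 × 10⁻ᴺ degrees of error, i.e. 0.5 × 10⁻ᴺ × 39813.5 m.
Need 0.5 × 39813.5 × 10⁻ᴺ ≤ 1.4 → 10⁻ᴺ ≤ 7.033e-05, so N ≥ 4.15.
So 5 decimal places suffice (0.199 m); 4 would allow up to 1.99 m.

5 decimal places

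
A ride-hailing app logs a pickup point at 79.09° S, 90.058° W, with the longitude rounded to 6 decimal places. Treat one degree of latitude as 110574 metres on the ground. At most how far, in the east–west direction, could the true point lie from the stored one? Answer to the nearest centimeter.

Rounding to 6 decimal places leaves the longitude within ±5e-07° of the true value.
Parallels shrink by cos φ, so at 79.09° a degree of longitude is 110574 × 0.1893 ≈ 20928 m.
Maximum E–W displacement: 5e-07 × 20928 = 0.010464 m.
That is 0.010464 m = 1.0464 cm.

1 centimeters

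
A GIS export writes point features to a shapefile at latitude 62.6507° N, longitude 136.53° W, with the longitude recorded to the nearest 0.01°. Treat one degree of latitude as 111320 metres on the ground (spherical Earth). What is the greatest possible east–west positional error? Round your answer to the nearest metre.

Rounding to 2 decimal places leaves the longitude within ±0.005° of the true value.
At latitude 62.6507° a degree of longitude spans 111320 m × cos 62.6507° = 111320 × 0.4594 ≈ 51142 m.
Maximum E–W displacement: 0.005 × 51142 = 255.71 m.

256 metres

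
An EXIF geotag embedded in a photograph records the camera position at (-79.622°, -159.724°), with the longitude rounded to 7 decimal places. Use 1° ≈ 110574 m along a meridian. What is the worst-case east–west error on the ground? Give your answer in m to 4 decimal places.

0.0010 m

Rounding to 7 decimal places leaves the longitude within ±5e-08° of the true value.
One degree of longitude at 79.622° is 110574 × cos 79.622° ≈ 110574 × 0.1801 = 19919 m.
Maximum E–W displacement: 5e-08 × 19919 = 0.000995948 m.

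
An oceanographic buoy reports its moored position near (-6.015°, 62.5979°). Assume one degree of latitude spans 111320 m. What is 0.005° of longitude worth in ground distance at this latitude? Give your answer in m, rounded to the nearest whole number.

554 m

At 6.015° a degree of longitude is 111320 × cos 6.015° ≈ 110707 m, so 0.005° corresponds to 553.536 m.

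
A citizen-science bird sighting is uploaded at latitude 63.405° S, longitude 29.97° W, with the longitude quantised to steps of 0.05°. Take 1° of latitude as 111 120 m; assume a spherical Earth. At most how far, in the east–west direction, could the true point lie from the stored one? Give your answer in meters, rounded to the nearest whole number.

With a 0.05° grid the true value lies within half a step, ±0.05°/2 = ±0.025°, of the stored one.
One degree of longitude at 63.405° is 111120 × cos 63.405° ≈ 111120 × 0.4477 = 49746.3 m.
Maximum E–W displacement: 0.025 × 49746.3 = 1243.66 m.

1244 meters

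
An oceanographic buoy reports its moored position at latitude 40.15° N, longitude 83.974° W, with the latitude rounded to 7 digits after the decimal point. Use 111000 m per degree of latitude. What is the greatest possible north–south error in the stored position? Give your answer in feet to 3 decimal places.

0.018 feet

Rounding to 7 decimal places leaves the latitude within ±5e-08° of the true value.
North–south distance: 5e-08° × 111000 m/° = 0.00555 m.
In feet: 0.00555 m ÷ 0.3048 ≈ 0.018209 ft.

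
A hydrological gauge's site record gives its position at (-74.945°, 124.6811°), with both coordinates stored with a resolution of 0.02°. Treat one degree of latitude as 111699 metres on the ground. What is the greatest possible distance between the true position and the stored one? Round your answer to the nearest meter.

With a 0.02° grid the true value lies within half a step, ±0.02°/2 = ±0.01°, of the stored one.
North–south component: 0.01° × 111699 = 1116.99 m.
East–west component at 74.945°: 0.01° × 111699 × cos 74.945° ≈ 0.01 × 29013.4 ≈ 290.134 m.
Worst case both components are at the extreme and orthogonal: √(1116.99² + 290.134²) ≈ 1154.06 m.

1154 meters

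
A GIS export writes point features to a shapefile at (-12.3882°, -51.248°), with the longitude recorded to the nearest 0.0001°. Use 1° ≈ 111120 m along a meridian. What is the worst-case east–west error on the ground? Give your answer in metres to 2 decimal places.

5.43 metres

Rounding to 4 decimal places leaves the longitude within ±5e-05° of the true value.
Parallels shrink by cos φ, so at 12.3882° a degree of longitude is 111120 × 0.9767 ≈ 108533 m.
Maximum E–W displacement: 5e-05 × 108533 = 5.42664 m.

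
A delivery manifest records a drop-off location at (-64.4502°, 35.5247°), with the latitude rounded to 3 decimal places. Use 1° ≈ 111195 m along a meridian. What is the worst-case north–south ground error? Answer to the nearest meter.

Rounding to 3 decimal places leaves the latitude within ±0.0005° of the true value.
So the N–S error is at most 0.0005 × 111195 = 55.5975 m.

56 meters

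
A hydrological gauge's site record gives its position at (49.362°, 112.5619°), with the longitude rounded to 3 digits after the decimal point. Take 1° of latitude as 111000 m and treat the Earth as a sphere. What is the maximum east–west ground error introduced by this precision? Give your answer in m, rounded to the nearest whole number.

Rounding to 3 decimal places leaves the longitude within ±0.0005° of the true value.
Parallels shrink by cos φ, so at 49.362° a degree of longitude is 111000 × 0.6513 ≈ 72291.8 m.
East–west error: 0.0005° × 72291.8 m/° ≈ 36.1459 m.

36 m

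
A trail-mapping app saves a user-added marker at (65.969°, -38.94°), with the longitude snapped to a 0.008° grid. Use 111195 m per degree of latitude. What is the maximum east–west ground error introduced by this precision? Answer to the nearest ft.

With a 0.008° grid the true value lies within half a step, ±0.008°/2 = ±0.004°, of the stored one.
Parallels shrink by cos φ, so at 65.969° a degree of longitude is 111195 × 0.4072 ≈ 45282 m.
East–west error: 0.004° × 45282 m/° ≈ 181.128 m.
Converting: 181.128 m × 3.2808 ft/m ≈ 594.25 ft.

594 ft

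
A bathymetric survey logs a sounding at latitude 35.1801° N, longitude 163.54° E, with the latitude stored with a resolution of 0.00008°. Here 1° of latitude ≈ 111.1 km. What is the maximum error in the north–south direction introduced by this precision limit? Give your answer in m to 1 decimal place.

4.4 m

With a 0.00008° grid the true value lies within half a step, ±0.00008°/2 = ±4e-05°, of the stored one.
Along the meridian that is 4e-05° × 111100 m/° = 4.444 m.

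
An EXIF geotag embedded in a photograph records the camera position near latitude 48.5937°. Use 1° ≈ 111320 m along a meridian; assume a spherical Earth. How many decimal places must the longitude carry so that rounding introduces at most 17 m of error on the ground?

At 48.5937° one degree of longitude covers 111320 × cos 48.5937° ≈ 111320 × 0.6614 ≈ 73626.4 m.
With N decimal places the half-ulp bound is 0.5·10⁻ᴺ°, or 0.5·10⁻ᴺ × 73626.4 m on the ground.
Setting 36813.2 × 10⁻ᴺ ≤ 17 gives 10ᴺ ≥ 2165, i.e. N ≥ 3.34.
So 4 decimal places suffice (3.68 m); 3 would allow up to 36.8 m.

4 decimal places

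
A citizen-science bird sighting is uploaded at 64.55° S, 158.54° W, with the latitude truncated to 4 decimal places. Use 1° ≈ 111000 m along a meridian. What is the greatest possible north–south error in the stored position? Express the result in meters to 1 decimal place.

11.1 meters

Truncating at 4 decimal places can drop up to a full unit in the last place, so the latitude may be off by as much as 0.0001°.
North–south distance: 0.0001° × 111000 m/° = 11.1 m.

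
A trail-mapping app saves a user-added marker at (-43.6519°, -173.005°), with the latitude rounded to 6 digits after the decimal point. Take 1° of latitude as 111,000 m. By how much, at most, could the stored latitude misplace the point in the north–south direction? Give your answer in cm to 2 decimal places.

Rounding to 6 decimal places leaves the latitude within ±5e-07° of the true value.
So the N–S error is at most 5e-07 × 111000 = 0.0555 m.
That is 0.0555 m = 5.55 cm.

5.55 cm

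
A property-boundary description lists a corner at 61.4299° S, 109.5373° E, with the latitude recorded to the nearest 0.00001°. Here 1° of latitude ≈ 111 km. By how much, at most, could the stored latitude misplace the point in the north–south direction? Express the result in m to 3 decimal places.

0.555 m

Rounding to 5 decimal places leaves the latitude within ±5e-06° of the true value.
Along the meridian that is 5e-06° × 111000 m/° = 0.555 m.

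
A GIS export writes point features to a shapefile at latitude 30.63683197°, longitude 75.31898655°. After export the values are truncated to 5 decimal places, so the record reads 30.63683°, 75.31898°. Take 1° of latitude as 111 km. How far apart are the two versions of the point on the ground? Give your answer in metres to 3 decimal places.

0.663 metres

The latitude changed by +0.00000197° and the longitude by +0.00000655°.
N–S: 0.00000197° × 111000 m/° = 0.21867 m.
E–W at 30.6368°: 0.00000655° × 111000 × cos 30.6368° = 0.00000655 × 111000 × 0.8604 ≈ 0.625564 m.
Distance: √(0.21867² + 0.625564²) ≈ 0.662682 m.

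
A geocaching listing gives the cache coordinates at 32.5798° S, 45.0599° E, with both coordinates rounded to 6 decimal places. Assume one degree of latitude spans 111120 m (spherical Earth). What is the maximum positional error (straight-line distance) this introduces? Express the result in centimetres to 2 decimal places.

7.27 centimetres

Rounding to 6 decimal places leaves each coordinate within ±5e-07° of the true value.
Latitude error → 5e-07 × 111120 = 0.05556 m along the meridian.
East–west component at 32.5798°: 5e-07° × 111120 × cos 32.5798° ≈ 5e-07 × 93634.4 ≈ 0.0468172 m.
Combining orthogonally: (0.05556² + 0.0468172²)^½ ≈ 0.0726551 m.
That is 0.0726551 m = 7.2655 cm.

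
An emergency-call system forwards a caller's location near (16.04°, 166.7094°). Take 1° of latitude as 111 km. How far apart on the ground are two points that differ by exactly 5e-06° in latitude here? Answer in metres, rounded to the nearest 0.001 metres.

5e-06° × 111000 m/° = 0.555 m.

0.555 metres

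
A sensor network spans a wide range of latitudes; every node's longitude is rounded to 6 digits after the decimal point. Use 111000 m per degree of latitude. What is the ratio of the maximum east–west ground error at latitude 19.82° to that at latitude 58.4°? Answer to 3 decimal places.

1.795

Rounding to 6 decimal places leaves the longitude within ±5e-07° of the true value.
Error at 19.82° = 5e-07° × 111000 × cos 19.82° ≈ 0.0555 × 0.9408 = 0.052212 m.
At 58.4°: 5e-07° × 111000 × cos 58.4° = 5e-07 × 111000 × 0.5240 ≈ 0.029081 m.
The ratio reduces to cos 19.82° / cos 58.4° = 0.9408/0.5240 ≈ 1.7954.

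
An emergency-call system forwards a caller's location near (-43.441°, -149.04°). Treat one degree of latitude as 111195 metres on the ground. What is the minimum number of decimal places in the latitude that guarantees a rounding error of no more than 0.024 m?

7

One degree of latitude covers 111195 m.
With N decimal places the half-ulp bound is 0.5·10⁻ᴺ°, or 0.5·10⁻ᴺ × 111195 m on the ground.
Need 0.5 × 111195 × 10⁻ᴺ ≤ 0.024 → 10⁻ᴺ ≤ 4.317e-07, so N ≥ 6.36.
At 6 places the error can reach 0.0556 m, but 7 places keeps it to 0.00556 m.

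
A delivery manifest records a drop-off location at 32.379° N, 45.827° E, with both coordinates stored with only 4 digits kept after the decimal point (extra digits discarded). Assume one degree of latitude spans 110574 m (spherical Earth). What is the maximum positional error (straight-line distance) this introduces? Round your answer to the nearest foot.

Truncating at 4 decimal places can drop up to a full unit in the last place, so each coordinate may be off by as much as 0.0001°.
N–S: 0.0001° × 110574 m/° = 11.0574 m.
East–west component at 32.379°: 0.0001° × 110574 × cos 32.379° ≈ 0.0001 × 93382.4 ≈ 9.33824 m.
Combining orthogonally: (11.0574² + 9.33824²)^½ ≈ 14.473 m.
Converting: 14.473 m × 3.2808 ft/m ≈ 47.484 ft.

47 feet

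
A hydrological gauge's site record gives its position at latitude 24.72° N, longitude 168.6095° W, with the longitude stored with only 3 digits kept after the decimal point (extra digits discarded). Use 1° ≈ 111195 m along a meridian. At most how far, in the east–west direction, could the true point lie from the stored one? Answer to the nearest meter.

101 meters

Truncating at 3 decimal places can drop up to a full unit in the last place, so the longitude may be off by as much as 0.001°.
One degree of longitude at 24.72° is 111195 × cos 24.72° ≈ 111195 × 0.9084 = 101005 m.
Maximum E–W displacement: 0.001 × 101005 = 101.005 m.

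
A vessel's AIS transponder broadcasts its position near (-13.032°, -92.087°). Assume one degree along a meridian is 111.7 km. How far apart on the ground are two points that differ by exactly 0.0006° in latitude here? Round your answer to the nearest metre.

0.0006° × 111700 m/° = 67.02 m.

67 metres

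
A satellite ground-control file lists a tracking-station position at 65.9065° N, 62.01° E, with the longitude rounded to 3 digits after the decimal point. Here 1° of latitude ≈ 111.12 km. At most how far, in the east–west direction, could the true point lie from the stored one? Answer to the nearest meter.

Rounding to 3 decimal places leaves the longitude within ±0.0005° of the true value.
One degree of longitude at 65.9065° is 111120 × cos 65.9065° ≈ 111120 × 0.4082 = 45362.2 m.
So at most 0.0005° × 45362.2 ≈ 22.6811 m east–west.

23 meters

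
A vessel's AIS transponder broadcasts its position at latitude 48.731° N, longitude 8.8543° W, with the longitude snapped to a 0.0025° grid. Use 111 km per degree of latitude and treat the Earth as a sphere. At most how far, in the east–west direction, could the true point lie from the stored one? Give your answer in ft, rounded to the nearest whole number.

300 ft

With a 0.0025° grid the true value lies within half a step, ±0.0025°/2 = ±0.00125°, of the stored one.
At latitude 48.731° a degree of longitude spans 111000 m × cos 48.731° = 111000 × 0.6596 ≈ 73215.1 m.
So at most 0.00125° × 73215.1 ≈ 91.5188 m east–west.
Converting: 91.5188 m × 3.2808 ft/m ≈ 300.26 ft.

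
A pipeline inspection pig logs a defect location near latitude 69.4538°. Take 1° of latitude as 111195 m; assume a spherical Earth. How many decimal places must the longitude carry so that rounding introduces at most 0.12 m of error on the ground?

At 69.4538° one degree of longitude covers 111195 × cos 69.4538° ≈ 111195 × 0.3510 ≈ 39025.3 m.
N decimal places → at most half a unit in the last place, 0.5 × 10⁻ᴺ° = 39025.3/2 × 10⁻ᴺ m.
Setting 19512.6 × 10⁻ᴺ ≤ 0.12 gives 10ᴺ ≥ 1.626e+05, i.e. N ≥ 5.21.
So 6 decimal places suffice (0.0195 m); 5 would allow up to 0.195 m.

6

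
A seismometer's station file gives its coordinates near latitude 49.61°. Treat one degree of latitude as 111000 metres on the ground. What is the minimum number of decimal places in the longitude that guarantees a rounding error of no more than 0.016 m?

7 decimal places

At 49.61° one degree of longitude covers 111000 × cos 49.61° ≈ 111000 × 0.6480 ≈ 71926.6 m.
Rounding to N decimal places gives at most 0.5 × 10⁻ᴺ degrees of error, i.e. 0.5 × 10⁻ᴺ × 71926.6 m.
Need 0.5 × 71926.6 × 10⁻ᴺ ≤ 0.016 → 10⁻ᴺ ≤ 4.449e-07, so N ≥ 6.35.
At 6 places the error can reach 0.036 m, but 7 places keeps it to 0.0036 m.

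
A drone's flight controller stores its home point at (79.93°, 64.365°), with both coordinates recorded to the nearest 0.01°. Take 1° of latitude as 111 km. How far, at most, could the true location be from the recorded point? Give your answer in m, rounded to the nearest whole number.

563 m

Rounding to 2 decimal places leaves each coordinate within ±0.005° of the true value.
North–south component: 0.005° × 111000 = 555 m.
East–west component at 79.93°: 0.005° × 111000 × cos 79.93° ≈ 0.005 × 19408.5 ≈ 97.0424 m.
Worst case both components are at the extreme and orthogonal: √(555² + 97.0424²) ≈ 563.42 m.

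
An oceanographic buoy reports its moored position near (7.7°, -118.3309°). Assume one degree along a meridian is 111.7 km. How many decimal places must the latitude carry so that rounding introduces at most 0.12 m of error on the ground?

6 decimal places

One degree of latitude covers 111700 m.
N decimal places → at most half a unit in the last place, 0.5 × 10⁻ᴺ° = 111700/2 × 10⁻ᴺ m.
Setting 55850 × 10⁻ᴺ ≤ 0.12 gives 10ᴺ ≥ 4.654e+05, i.e. N ≥ 5.67.
So 6 decimal places suffice (0.0558 m); 5 would allow up to 0.558 m.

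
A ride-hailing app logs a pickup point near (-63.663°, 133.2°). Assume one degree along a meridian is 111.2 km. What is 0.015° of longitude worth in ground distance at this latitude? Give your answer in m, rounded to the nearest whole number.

740 m

At 63.663° a degree of longitude is 111200 × cos 63.663° ≈ 49333.9 m, so 0.015° corresponds to 740.008 m.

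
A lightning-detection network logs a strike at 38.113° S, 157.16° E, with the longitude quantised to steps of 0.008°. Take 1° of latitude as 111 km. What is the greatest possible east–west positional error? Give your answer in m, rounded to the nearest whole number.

With a 0.008° grid the true value lies within half a step, ±0.008°/2 = ±0.004°, of the stored one.
At latitude 38.113° a degree of longitude spans 111000 m × cos 38.113° = 111000 × 0.7868 ≈ 87334.2 m.
Maximum E–W displacement: 0.004 × 87334.2 = 349.337 m.

349 m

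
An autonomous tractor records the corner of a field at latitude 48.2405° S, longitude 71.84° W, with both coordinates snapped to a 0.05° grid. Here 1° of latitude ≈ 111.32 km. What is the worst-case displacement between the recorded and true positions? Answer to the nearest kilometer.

With a 0.05° grid the true value lies within half a step, ±0.05°/2 = ±0.025°, of the stored one.
North–south component: 0.025° × 111320 = 2783 m.
E–W at 48.2405°: 0.025° × 111320 × cos 48.2405° = 0.025 × 111320 × 0.6660 ≈ 1853.49 m.
Worst case both components are at the extreme and orthogonal: √(2783² + 1853.49²) ≈ 3343.73 m.
That is 3343.73 m = 3.3437 km.

3 kilometers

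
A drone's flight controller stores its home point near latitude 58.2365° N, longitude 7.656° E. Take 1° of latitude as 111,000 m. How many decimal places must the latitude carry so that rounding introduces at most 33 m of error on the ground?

4 decimal places

One degree of latitude covers 111000 m.
With N decimal places the half-ulp bound is 0.5·10⁻ᴺ°, or 0.5·10⁻ᴺ × 111000 m on the ground.
Need 0.5 × 111000 × 10⁻ᴺ ≤ 33 → 10⁻ᴺ ≤ 5.946e-04, so N ≥ 3.23.
N = 3 would give 55.5 m (too coarse); N = 4 gives 5.55 m ≤ 33 m.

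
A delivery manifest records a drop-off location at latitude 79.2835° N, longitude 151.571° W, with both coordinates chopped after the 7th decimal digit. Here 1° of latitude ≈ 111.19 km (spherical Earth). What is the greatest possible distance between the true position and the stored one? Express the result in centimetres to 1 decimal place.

1.1 centimetres

Truncating at 7 decimal places can drop up to a full unit in the last place, so each coordinate may be off by as much as 1e-07°.
Latitude error → 1e-07 × 111190 = 0.011119 m along the meridian.
Longitude error → 1e-07 × 111190 × cos 79.2835° = 1e-07 × 111190 × 0.1859 ≈ 0.00206757 m.
The two errors are perpendicular, so the maximum displacement is √(0.011119² + 0.00206757²) ≈ 0.0113096 m.
That is 0.0113096 m = 1.131 cm.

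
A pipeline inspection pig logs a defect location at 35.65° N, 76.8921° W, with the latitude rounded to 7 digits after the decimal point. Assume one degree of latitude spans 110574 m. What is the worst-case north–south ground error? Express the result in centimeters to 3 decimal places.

Rounding to 7 decimal places leaves the latitude within ±5e-08° of the true value.
So the N–S error is at most 5e-08 × 110574 = 0.0055287 m.
That is 0.0055287 m = 0.55287 cm.

0.553 centimeters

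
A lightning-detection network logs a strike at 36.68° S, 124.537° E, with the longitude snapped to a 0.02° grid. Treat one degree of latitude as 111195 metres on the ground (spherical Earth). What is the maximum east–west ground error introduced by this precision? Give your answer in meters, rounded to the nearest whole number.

892 meters

With a 0.02° grid the true value lies within half a step, ±0.02°/2 = ±0.01°, of the stored one.
At latitude 36.68° a degree of longitude spans 111195 m × cos 36.68° = 111195 × 0.8020 ≈ 89176.6 m.
Maximum E–W displacement: 0.01 × 89176.6 = 891.766 m.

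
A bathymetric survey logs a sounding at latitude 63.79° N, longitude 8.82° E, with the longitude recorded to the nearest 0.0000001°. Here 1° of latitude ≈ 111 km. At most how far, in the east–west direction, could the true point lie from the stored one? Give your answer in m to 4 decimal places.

Rounding to 7 decimal places leaves the longitude within ±5e-08° of the true value.
One degree of longitude at 63.79° is 111000 × cos 63.79° ≈ 111000 × 0.4417 = 49024.5 m.
East–west error: 5e-08° × 49024.5 m/° ≈ 0.00245123 m.

0.0025 m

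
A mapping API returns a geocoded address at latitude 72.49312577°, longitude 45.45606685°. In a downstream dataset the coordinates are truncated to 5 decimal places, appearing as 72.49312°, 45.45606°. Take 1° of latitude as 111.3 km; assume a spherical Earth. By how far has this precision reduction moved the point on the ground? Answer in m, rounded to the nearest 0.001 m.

0.682 m

Δlat = 72.49312577 − 72.49312 = +0.00000577°; Δlon = 45.45606685 − 45.45606 = +0.00000685°.
N–S: 0.00000577° × 111300 m/° = 0.642201 m.
East–west at this latitude: 0.00000685° × 111300 × cos 72.4931° ≈ 0.00000685 × 33481.3 = 0.229347 m.
Distance: √(0.642201² + 0.229347²) ≈ 0.681925 m.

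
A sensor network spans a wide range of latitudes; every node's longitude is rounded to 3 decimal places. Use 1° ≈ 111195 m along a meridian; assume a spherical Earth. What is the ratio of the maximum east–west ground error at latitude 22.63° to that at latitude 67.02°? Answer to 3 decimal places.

2.364

Rounding to 3 decimal places leaves the longitude within ±0.0005° of the true value.
At 22.63°: 0.0005° × 111195 × cos 22.63° = 0.0005 × 111195 × 0.9230 ≈ 51.317 m.
Error at 67.02° = 0.0005° × 111195 × cos 67.02° ≈ 55.598 × 0.3904 = 21.706 m.
Ratio: 51.317 / 21.706 = cos 22.63° / cos 67.02° ≈ 2.3642.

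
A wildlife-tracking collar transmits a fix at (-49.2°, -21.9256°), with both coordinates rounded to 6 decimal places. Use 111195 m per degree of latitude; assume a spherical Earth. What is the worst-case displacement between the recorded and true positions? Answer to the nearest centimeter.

7 centimeters

Rounding to 6 decimal places leaves each coordinate within ±5e-07° of the true value.
Latitude error → 5e-07 × 111195 = 0.0555975 m along the meridian.
East–west component at 49.2°: 5e-07° × 111195 × cos 49.2° ≈ 5e-07 × 72657.1 ≈ 0.0363286 m.
Combining orthogonally: (0.0555975² + 0.0363286²)^½ ≈ 0.0664142 m.
That is 0.0664142 m = 6.6414 cm.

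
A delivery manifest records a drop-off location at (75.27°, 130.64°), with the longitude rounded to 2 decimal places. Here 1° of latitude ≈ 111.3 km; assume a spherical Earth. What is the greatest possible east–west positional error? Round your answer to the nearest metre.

Rounding to 2 decimal places leaves the longitude within ±0.005° of the true value.
One degree of longitude at 75.27° is 111300 × cos 75.27° ≈ 111300 × 0.2543 = 28299.6 m.
Maximum E–W displacement: 0.005 × 28299.6 = 141.498 m.

141 metres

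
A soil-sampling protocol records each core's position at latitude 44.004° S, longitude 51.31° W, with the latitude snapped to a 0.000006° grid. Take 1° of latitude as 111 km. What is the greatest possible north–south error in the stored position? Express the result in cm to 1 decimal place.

With a 0.000006° grid the true value lies within half a step, ±0.000006°/2 = ±3e-06°, of the stored one.
North–south distance: 3e-06° × 111000 m/° = 0.333 m.
That is 0.333 m = 33.3 cm.

33.3 cm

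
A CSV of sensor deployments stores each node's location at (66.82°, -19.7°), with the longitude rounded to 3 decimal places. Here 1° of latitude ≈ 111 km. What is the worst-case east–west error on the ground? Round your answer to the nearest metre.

22 metres

Rounding to 3 decimal places leaves the longitude within ±0.0005° of the true value.
At latitude 66.82° a degree of longitude spans 111000 m × cos 66.82° = 111000 × 0.3936 ≈ 43691.9 m.
Maximum E–W displacement: 0.0005 × 43691.9 = 21.846 m.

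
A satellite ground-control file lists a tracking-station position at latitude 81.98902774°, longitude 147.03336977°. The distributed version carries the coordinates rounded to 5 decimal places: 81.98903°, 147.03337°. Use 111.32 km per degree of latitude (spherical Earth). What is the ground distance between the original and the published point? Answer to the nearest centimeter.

25 centimeters

The latitude changed by -0.00000226° and the longitude by -0.00000023°.
North–south shift: -0.00000226 × 111320 = -0.251583 m.
East–west at this latitude: -0.00000023° × 111320 × cos 81.989° ≈ -0.00000023 × 15513.9 = -0.00356819 m.
Combined displacement = (0.251583² + 0.00356819²)^½ ≈ 0.251609 m.
That is 0.251609 m = 25.161 cm.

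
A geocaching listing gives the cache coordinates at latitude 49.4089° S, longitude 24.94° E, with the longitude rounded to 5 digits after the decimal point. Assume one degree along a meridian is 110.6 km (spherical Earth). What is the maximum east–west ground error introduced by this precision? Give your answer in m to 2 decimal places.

Rounding to 5 decimal places leaves the longitude within ±5e-06° of the true value.
Parallels shrink by cos φ, so at 49.4089° a degree of longitude is 110600 × 0.6507 ≈ 71962.6 m.
East–west error: 5e-06° × 71962.6 m/° ≈ 0.359813 m.

0.36 m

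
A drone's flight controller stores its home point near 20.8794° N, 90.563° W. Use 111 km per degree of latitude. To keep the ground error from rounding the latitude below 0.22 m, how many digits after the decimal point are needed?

One degree of latitude covers 111000 m.
Rounding to N decimal places gives at most 0.5 × 10⁻ᴺ degrees of error, i.e. 0.5 × 10⁻ᴺ × 111000 m.
Need 0.5 × 111000 × 10⁻ᴺ ≤ 0.22 → 10⁻ᴺ ≤ 3.964e-06, so N ≥ 5.40.
At 5 places the error can reach 0.555 m, but 6 places keeps it to 0.0555 m.

6 decimal places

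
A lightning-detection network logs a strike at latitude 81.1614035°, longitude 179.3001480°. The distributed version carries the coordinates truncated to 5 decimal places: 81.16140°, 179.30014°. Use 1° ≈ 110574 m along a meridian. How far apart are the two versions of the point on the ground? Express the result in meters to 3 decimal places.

0.410 meters

The latitude changed by +0.0000035° and the longitude by +0.0000080°.
North–south shift: 0.0000035 × 110574 = 0.387009 m.
E–W at 81.1614°: 0.0000080° × 110574 × cos 81.1614° = 0.0000080 × 110574 × 0.1537 ≈ 0.135919 m.
Hypotenuse of the two orthogonal shifts: √(0.387009² + 0.135919²) = 0.410183 m.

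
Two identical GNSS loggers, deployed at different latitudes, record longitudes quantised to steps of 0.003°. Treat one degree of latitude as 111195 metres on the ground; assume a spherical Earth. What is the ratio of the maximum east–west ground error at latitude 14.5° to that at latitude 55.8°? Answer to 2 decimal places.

1.72

With a 0.003° grid the true value lies within half a step, ±0.003°/2 = ±0.0015°, of the stored one.
At 14.5°: 0.0015° × 111195 × cos 14.5° = 0.0015 × 111195 × 0.9681 ≈ 161.48 m.
Error at 55.8° = 0.0015° × 111195 × cos 55.8° ≈ 166.79 × 0.5621 = 93.751 m.
The ratio reduces to cos 14.5° / cos 55.8° = 0.9681/0.5621 ≈ 1.7224.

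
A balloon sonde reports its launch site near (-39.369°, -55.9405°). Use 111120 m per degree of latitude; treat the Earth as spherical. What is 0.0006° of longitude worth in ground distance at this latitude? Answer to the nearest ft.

169 ft

One degree of longitude here spans 111120 × cos 39.369° = 111120 × 0.7731 ≈ 85904.3 m; 0.0006° of that is 51.5426 m.
Converting: 51.5426 m × 3.2808 ft/m ≈ 169.1 ft.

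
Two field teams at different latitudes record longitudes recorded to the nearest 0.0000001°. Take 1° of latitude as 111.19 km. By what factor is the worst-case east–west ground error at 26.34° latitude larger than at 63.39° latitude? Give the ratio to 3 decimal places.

2.001

Rounding to 7 decimal places leaves the longitude within ±5e-08° of the true value.
Error at 26.34° = 5e-08° × 111190 × cos 26.34° ≈ 0.0055595 × 0.8962 = 0.0049823 m.
At 63.39°: 5e-08° × 111190 × cos 63.39° = 5e-08 × 111190 × 0.4479 ≈ 0.0024902 m.
The ratio reduces to cos 26.34° / cos 63.39° = 0.8962/0.4479 ≈ 2.0008.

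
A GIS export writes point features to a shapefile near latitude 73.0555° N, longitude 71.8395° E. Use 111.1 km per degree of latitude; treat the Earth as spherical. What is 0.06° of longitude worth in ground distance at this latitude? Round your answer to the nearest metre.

1943 metres

0.06° of longitude at 73.0555° is 0.06 × 111100 × cos 73.0555° ≈ 0.06 × 32379.6 = 1942.77 m.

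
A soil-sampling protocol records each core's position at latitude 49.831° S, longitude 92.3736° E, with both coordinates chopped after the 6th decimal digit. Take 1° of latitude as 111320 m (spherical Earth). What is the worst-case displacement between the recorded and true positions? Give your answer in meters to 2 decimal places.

0.13 meters

Truncating at 6 decimal places can drop up to a full unit in the last place, so each coordinate may be off by as much as 1e-06°.
North–south component: 1e-06° × 111320 = 0.11132 m.
East–west component at 49.831°: 1e-06° × 111320 × cos 49.831° ≈ 1e-06 × 71806.3 ≈ 0.0718063 m.
Combining orthogonally: (0.11132² + 0.0718063²)^½ ≈ 0.13247 m.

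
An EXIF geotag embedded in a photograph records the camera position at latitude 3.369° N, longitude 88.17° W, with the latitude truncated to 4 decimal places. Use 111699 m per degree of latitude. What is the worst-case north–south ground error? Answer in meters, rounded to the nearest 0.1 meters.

Truncating at 4 decimal places can drop up to a full unit in the last place, so the latitude may be off by as much as 0.0001°.
So the N–S error is at most 0.0001 × 111699 = 11.1699 m.

11.2 meters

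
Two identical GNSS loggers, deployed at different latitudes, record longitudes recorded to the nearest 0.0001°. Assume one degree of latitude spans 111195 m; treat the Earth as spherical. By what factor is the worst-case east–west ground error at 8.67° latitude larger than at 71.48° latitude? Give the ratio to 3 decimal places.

3.112

Rounding to 4 decimal places leaves the longitude within ±5e-05° of the true value.
Error at 8.67° = 5e-05° × 111195 × cos 8.67° ≈ 5.5598 × 0.9886 = 5.4962 m.
Error at 71.48° = 5e-05° × 111195 × cos 71.48° ≈ 5.5598 × 0.3176 = 1.766 m.
The ratio reduces to cos 8.67° / cos 71.48° = 0.9886/0.3176 ≈ 3.1123.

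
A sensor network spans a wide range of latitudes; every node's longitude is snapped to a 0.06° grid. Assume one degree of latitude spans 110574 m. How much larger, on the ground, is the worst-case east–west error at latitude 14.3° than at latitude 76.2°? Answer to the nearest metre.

2423 metres

With a 0.06° grid the true value lies within half a step, ±0.06°/2 = ±0.03°, of the stored one.
Error at 14.3° = 0.03° × 110574 × cos 14.3° ≈ 3317.2 × 0.9690 = 3214.4 m.
At 76.2°: 0.03° × 110574 × cos 76.2° = 0.03 × 110574 × 0.2385 ≈ 791.27 m.
So the lower-latitude error exceeds the higher by 3214.4 − 791.27 = 2423.2 m.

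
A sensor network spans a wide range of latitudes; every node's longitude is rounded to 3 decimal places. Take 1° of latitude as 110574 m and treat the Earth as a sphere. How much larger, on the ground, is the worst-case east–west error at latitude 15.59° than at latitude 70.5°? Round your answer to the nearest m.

35 m

Rounding to 3 decimal places leaves the longitude within ±0.0005° of the true value.
Error at 15.59° = 0.0005° × 110574 × cos 15.59° ≈ 55.287 × 0.9632 = 53.253 m.
Error at 70.5° = 0.0005° × 110574 × cos 70.5° ≈ 55.287 × 0.3338 = 18.455 m.
Difference: 53.253 − 18.455 = 34.798 m.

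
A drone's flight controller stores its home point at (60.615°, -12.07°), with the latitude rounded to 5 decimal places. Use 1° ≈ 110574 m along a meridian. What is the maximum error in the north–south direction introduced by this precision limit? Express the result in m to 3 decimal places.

Rounding to 5 decimal places leaves the latitude within ±5e-06° of the true value.
North–south distance: 5e-06° × 110574 m/° = 0.55287 m.

0.553 m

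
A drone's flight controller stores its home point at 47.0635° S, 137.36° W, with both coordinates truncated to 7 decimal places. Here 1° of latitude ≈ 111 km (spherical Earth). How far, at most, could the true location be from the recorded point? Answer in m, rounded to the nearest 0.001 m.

0.013 m

Truncating at 7 decimal places can drop up to a full unit in the last place, so each coordinate may be off by as much as 1e-07°.
N–S: 1e-07° × 111000 m/° = 0.0111 m.
Longitude error → 1e-07 × 111000 × cos 47.0635° = 1e-07 × 111000 × 0.6812 ≈ 0.00756118 m.
The two errors are perpendicular, so the maximum displacement is √(0.0111² + 0.00756118²) ≈ 0.0134306 m.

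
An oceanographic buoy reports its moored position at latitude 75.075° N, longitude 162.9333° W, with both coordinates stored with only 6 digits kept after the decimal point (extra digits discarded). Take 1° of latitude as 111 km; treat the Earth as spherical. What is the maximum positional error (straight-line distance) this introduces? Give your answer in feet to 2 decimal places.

Truncating at 6 decimal places can drop up to a full unit in the last place, so each coordinate may be off by as much as 1e-06°.
N–S: 1e-06° × 111000 m/° = 0.111 m.
E–W at 75.075°: 1e-06° × 111000 × cos 75.075° = 1e-06 × 111000 × 0.2576 ≈ 0.0285885 m.
Worst case both components are at the extreme and orthogonal: √(0.111² + 0.0285885²) ≈ 0.114622 m.
In feet: 0.114622 m ÷ 0.3048 ≈ 0.37606 ft.

0.38 feet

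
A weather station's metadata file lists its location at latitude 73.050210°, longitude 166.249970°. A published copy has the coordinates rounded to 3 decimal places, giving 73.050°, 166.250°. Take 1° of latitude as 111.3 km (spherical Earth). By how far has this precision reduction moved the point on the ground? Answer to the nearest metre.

23 metres

The latitude changed by +0.000210° and the longitude by -0.000030°.
North–south shift: 0.000210 × 111300 = 23.373 m.
East–west at this latitude: -0.000030° × 111300 × cos 73.05° ≈ -0.000030 × 32448.1 = -0.973442 m.
Hypotenuse of the two orthogonal shifts: √(23.373² + 0.973442²) = 23.3933 m.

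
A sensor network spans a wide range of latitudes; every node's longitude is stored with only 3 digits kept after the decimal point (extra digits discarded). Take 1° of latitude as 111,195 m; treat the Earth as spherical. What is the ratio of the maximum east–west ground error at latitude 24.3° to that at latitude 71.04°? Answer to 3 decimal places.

Truncating at 3 decimal places can drop up to a full unit in the last place, so the longitude may be off by as much as 0.001°.
Error at 24.3° = 0.001° × 111195 × cos 24.3° ≈ 111.2 × 0.9114 = 101.34 m.
Error at 71.04° = 0.001° × 111195 × cos 71.04° ≈ 111.2 × 0.3249 = 36.128 m.
Ratio: 101.34 / 36.128 = cos 24.3° / cos 71.04° ≈ 2.8051.

2.805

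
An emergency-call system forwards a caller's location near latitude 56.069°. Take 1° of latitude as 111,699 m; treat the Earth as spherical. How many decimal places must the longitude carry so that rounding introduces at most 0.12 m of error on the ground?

At 56.069° one degree of longitude covers 111699 × cos 56.069° ≈ 111699 × 0.5582 ≈ 62349.7 m.
N decimal places → at most half a unit in the last place, 0.5 × 10⁻ᴺ° = 62349.7/2 × 10⁻ᴺ m.
Need 0.5 × 62349.7 × 10⁻ᴺ ≤ 0.12 → 10⁻ᴺ ≤ 3.849e-06, so N ≥ 5.41.
N = 5 would give 0.312 m (too coarse); N = 6 gives 0.0312 m ≤ 0.12 m.

6 decimal places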